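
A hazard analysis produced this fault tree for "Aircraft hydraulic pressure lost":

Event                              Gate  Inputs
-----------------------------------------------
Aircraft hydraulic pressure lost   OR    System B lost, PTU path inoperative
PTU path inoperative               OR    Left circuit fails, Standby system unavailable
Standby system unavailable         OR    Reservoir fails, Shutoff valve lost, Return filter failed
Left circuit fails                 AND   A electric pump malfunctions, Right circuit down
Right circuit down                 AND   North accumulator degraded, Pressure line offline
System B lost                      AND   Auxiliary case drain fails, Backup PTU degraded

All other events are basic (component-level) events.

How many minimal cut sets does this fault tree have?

5

System B lost [AND]: one cut set from each child combined → 1 × 1 = 1 cut set(s).
Right circuit down [AND]: one cut set from each child combined → 1 × 1 = 1 cut set(s).
Left circuit fails [AND]: one cut set from each child combined → 1 × 1 = 1 cut set(s).
Standby system unavailable [OR]: union of children's cut sets → 3 cut set(s).
PTU path inoperative [OR]: union of children's cut sets → 4 cut set(s).
Aircraft hydraulic pressure lost [OR]: union of children's cut sets → 5 cut set(s).
Minimal cut sets: {Auxiliary case drain fails, Backup PTU degraded}; {A electric pump malfunctions, North accumulator degraded, Pressure line offline}; {Reservoir fails}; {Shutoff valve lost}; {Return filter failed}.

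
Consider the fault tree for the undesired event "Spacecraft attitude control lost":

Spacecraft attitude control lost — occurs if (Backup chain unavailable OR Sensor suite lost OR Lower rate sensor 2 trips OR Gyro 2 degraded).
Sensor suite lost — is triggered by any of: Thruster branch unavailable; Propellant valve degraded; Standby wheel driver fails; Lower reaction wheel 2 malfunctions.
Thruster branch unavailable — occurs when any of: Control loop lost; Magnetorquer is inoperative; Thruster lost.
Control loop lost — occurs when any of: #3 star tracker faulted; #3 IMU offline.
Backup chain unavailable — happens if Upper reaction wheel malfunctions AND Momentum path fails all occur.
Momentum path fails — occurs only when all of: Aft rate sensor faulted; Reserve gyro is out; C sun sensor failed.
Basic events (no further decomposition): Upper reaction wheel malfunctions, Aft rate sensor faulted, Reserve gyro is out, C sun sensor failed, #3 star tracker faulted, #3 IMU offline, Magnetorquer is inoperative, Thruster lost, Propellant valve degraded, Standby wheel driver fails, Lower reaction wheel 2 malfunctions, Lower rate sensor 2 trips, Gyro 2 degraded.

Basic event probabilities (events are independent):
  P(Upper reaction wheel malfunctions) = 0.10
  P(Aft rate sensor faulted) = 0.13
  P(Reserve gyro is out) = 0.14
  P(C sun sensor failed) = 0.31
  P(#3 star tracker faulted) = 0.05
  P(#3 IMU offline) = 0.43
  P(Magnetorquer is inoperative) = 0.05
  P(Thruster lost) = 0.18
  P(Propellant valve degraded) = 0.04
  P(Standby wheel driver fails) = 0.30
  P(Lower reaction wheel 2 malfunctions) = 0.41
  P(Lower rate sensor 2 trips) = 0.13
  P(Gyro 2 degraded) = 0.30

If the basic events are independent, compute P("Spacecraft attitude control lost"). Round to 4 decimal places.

P(Momentum path fails) [AND] = 0.13 × 0.14 × 0.31 = 0.005642
P(Backup chain unavailable) [AND] = 0.10 × 0.005642 = 0.000564
P(Control loop lost) [OR] = 1 − (1−0.05) × (1−0.43) = 0.458500
P(Thruster branch unavailable) [OR] = 1 − (1−0.458500) × (1−0.05) × (1−0.18) = 0.578172
P(Sensor suite lost) [OR] = 1 − (1−0.578172) × (1−0.04) × (1−0.30) × (1−0.41) = 0.832754
P(Spacecraft attitude control lost) [OR] = 1 − (1−0.000564) × (1−0.832754) × (1−0.13) × (1−0.30) = 0.898205
Rounded to 4 decimal places: P(Spacecraft attitude control lost) ≈ 0.8982.

0.8982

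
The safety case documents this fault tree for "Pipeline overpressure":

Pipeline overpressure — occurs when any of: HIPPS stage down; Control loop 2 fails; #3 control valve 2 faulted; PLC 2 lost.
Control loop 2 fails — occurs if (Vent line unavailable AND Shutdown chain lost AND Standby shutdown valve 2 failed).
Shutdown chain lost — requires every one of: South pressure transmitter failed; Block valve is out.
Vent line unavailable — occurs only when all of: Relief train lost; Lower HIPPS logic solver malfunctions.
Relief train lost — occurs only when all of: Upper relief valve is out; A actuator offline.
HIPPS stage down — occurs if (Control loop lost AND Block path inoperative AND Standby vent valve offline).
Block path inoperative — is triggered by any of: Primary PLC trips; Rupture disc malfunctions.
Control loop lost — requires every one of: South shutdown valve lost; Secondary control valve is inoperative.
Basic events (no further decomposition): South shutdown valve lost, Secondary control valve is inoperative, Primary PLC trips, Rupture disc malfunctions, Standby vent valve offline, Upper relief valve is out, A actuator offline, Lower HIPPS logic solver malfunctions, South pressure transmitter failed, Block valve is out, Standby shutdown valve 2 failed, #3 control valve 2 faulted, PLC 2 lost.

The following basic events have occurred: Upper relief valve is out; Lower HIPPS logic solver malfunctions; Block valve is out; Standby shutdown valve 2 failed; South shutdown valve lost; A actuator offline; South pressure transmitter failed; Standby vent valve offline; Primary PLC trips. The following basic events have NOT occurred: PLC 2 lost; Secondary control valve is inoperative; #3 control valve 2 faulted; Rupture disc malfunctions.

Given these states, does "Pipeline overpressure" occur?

Yes

Control loop lost [AND]: South shutdown valve lost=occurs, Secondary control valve is inoperative=not → not all inputs occur → does not occur.
Block path inoperative [OR]: Primary PLC trips=occurs, Rupture disc malfunctions=not → at least one input occurs → occurs.
HIPPS stage down [AND]: Control loop lost=not, Block path inoperative=occurs, Standby vent valve offline=occurs → not all inputs occur → does not occur.
Relief train lost [AND]: Upper relief valve is out=occurs, A actuator offline=occurs → all inputs occur → occurs.
Vent line unavailable [AND]: Relief train lost=occurs, Lower HIPPS logic solver malfunctions=occurs → all inputs occur → occurs.
Shutdown chain lost [AND]: South pressure transmitter failed=occurs, Block valve is out=occurs → all inputs occur → occurs.
Control loop 2 fails [AND]: Vent line unavailable=occurs, Shutdown chain lost=occurs, Standby shutdown valve 2 failed=occurs → all inputs occur → occurs.
Pipeline overpressure [OR]: HIPPS stage down=not, Control loop 2 fails=occurs, #3 control valve 2 faulted=not, PLC 2 lost=not → at least one input occurs → occurs.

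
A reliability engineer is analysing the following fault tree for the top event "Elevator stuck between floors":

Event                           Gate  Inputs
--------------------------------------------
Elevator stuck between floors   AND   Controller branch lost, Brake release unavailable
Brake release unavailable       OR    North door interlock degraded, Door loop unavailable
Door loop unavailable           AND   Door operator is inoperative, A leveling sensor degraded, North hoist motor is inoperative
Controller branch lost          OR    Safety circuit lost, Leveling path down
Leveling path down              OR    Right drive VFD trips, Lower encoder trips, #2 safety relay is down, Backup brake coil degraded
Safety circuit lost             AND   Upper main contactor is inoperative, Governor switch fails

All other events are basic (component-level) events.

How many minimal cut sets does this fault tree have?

Safety circuit lost [AND]: one cut set from each child combined → 1 × 1 = 1 cut set(s).
Leveling path down [OR]: union of children's cut sets → 4 cut set(s).
Controller branch lost [OR]: union of children's cut sets → 5 cut set(s).
Door loop unavailable [AND]: one cut set from each child combined → 1 × 1 × 1 = 1 cut set(s).
Brake release unavailable [OR]: union of children's cut sets → 2 cut set(s).
Elevator stuck between floors [AND]: one cut set from each child combined → 5 × 2 = 10 cut set(s).
Minimal cut sets: {Governor switch fails, North door interlock degraded, Upper main contactor is inoperative}; {A leveling sensor degraded, Door operator is inoperative, Governor switch fails, North hoist motor is inoperative, Upper main contactor is inoperative}; {North door interlock degraded, Right drive VFD trips}; {A leveling sensor degraded, Door operator is inoperative, North hoist motor is inoperative, Right drive VFD trips}; {Lower encoder trips, North door interlock degraded}; {A leveling sensor degraded, Door operator is inoperative, Lower encoder trips, North hoist motor is inoperative}; {#2 safety relay is down, North door interlock degraded}; {#2 safety relay is down, A leveling sensor degraded, Door operator is inoperative, North hoist motor is inoperative}; {Backup brake coil degraded, North door interlock degraded}; {A leveling sensor degraded, Backup brake coil degraded, Door operator is inoperative, North hoist motor is inoperative}.

10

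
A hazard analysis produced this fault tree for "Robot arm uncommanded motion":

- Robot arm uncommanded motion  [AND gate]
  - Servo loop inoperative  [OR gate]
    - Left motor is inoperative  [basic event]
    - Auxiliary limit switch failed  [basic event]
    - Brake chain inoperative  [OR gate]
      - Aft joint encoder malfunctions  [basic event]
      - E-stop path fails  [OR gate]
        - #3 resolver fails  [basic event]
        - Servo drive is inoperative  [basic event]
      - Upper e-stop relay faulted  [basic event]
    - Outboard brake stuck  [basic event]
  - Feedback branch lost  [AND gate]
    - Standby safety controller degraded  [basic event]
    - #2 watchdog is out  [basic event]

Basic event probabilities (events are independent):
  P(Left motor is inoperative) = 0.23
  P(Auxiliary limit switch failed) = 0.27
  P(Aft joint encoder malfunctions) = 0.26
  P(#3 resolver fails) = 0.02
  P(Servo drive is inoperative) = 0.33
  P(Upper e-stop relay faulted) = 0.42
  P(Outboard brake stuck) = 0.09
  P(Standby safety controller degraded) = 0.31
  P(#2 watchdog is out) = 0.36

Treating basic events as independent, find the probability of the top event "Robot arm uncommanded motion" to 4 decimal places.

0.0955

P(E-stop path fails) [OR] = 1 − (1−0.02) × (1−0.33) = 0.343400
P(Brake chain inoperative) [OR] = 1 − (1−0.26) × (1−0.343400) × (1−0.42) = 0.718187
P(Servo loop inoperative) [OR] = 1 − (1−0.23) × (1−0.27) × (1−0.718187) × (1−0.09) = 0.855850
P(Feedback branch lost) [AND] = 0.31 × 0.36 = 0.111600
P(Robot arm uncommanded motion) [AND] = 0.855850 × 0.111600 = 0.095513
Rounded to 4 decimal places: P(Robot arm uncommanded motion) ≈ 0.0955.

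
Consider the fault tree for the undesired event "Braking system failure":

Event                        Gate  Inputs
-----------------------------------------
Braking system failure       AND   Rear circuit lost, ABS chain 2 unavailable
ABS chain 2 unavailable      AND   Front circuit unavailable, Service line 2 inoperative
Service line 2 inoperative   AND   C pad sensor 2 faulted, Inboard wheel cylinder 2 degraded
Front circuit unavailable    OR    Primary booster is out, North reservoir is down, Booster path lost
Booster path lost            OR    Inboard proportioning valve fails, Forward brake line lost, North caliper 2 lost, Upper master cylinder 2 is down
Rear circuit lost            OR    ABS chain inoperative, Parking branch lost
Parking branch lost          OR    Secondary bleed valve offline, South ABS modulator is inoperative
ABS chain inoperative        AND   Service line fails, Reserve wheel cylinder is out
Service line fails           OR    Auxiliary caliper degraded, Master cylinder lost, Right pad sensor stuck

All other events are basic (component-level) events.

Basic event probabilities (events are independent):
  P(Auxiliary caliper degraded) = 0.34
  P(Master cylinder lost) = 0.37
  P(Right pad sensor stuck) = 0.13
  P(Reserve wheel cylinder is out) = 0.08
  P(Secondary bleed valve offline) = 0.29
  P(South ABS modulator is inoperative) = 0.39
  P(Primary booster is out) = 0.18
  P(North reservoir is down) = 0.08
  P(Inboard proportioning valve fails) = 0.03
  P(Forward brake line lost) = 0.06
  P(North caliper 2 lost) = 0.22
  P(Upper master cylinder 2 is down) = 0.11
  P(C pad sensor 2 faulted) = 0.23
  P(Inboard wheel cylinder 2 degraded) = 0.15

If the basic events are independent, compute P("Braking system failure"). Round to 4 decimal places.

0.0106

P(Service line fails) [OR] = 1 − (1−0.34) × (1−0.37) × (1−0.13) = 0.638254
P(ABS chain inoperative) [AND] = 0.638254 × 0.08 = 0.051060
P(Parking branch lost) [OR] = 1 − (1−0.29) × (1−0.39) = 0.566900
P(Rear circuit lost) [OR] = 1 − (1−0.051060) × (1−0.566900) = 0.589014
P(Booster path lost) [OR] = 1 − (1−0.03) × (1−0.06) × (1−0.22) × (1−0.11) = 0.367028
P(Front circuit unavailable) [OR] = 1 − (1−0.18) × (1−0.08) × (1−0.367028) = 0.522486
P(Service line 2 inoperative) [AND] = 0.23 × 0.15 = 0.034500
P(ABS chain 2 unavailable) [AND] = 0.522486 × 0.034500 = 0.018026
P(Braking system failure) [AND] = 0.589014 × 0.018026 = 0.010618
Rounded to 4 decimal places: P(Braking system failure) ≈ 0.0106.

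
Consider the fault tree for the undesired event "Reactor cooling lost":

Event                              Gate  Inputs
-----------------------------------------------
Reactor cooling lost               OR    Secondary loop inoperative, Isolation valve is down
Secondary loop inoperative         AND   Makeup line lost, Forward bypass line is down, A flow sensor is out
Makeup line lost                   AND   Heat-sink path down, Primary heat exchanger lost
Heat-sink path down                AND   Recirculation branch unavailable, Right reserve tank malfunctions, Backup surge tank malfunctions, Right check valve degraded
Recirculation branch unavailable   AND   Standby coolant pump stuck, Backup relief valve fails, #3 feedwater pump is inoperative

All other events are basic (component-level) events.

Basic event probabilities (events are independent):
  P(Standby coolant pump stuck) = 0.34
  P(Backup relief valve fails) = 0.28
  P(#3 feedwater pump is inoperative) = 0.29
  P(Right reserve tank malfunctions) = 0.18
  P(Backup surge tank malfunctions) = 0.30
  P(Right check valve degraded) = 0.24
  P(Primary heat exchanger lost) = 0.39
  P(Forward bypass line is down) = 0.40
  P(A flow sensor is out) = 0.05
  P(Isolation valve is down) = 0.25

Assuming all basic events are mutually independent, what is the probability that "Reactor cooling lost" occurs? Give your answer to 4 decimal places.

0.2500

P(Recirculation branch unavailable) [AND] = 0.34 × 0.28 × 0.29 = 0.027608
P(Heat-sink path down) [AND] = 0.027608 × 0.18 × 0.30 × 0.24 = 0.000358
P(Makeup line lost) [AND] = 0.000358 × 0.39 = 0.000140
P(Secondary loop inoperative) [AND] = 0.000140 × 0.40 × 0.05 = 0.000003
P(Reactor cooling lost) [OR] = 1 − (1−0.000003) × (1−0.25) = 0.250002
Rounded to 4 decimal places: P(Reactor cooling lost) ≈ 0.2500.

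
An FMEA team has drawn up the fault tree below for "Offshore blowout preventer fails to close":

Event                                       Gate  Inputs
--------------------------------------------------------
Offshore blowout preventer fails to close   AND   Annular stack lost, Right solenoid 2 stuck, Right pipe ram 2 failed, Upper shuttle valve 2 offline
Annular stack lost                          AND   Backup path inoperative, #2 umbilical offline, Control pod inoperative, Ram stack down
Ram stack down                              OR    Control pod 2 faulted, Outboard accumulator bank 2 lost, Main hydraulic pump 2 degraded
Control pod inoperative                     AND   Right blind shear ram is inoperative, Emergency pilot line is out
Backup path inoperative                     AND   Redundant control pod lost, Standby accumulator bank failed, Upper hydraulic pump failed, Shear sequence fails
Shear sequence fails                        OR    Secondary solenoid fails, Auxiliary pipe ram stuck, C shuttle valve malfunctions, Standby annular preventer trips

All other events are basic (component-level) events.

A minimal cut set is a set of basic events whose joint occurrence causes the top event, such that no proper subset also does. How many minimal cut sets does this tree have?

Shear sequence fails [OR]: union of children's cut sets → 4 cut set(s).
Backup path inoperative [AND]: one cut set from each child combined → 1 × 1 × 1 × 4 = 4 cut set(s).
Control pod inoperative [AND]: one cut set from each child combined → 1 × 1 = 1 cut set(s).
Ram stack down [OR]: union of children's cut sets → 3 cut set(s).
Annular stack lost [AND]: one cut set from each child combined → 4 × 1 × 1 × 3 = 12 cut set(s).
Offshore blowout preventer fails to close [AND]: one cut set from each child combined → 12 × 1 × 1 × 1 = 12 cut set(s).

12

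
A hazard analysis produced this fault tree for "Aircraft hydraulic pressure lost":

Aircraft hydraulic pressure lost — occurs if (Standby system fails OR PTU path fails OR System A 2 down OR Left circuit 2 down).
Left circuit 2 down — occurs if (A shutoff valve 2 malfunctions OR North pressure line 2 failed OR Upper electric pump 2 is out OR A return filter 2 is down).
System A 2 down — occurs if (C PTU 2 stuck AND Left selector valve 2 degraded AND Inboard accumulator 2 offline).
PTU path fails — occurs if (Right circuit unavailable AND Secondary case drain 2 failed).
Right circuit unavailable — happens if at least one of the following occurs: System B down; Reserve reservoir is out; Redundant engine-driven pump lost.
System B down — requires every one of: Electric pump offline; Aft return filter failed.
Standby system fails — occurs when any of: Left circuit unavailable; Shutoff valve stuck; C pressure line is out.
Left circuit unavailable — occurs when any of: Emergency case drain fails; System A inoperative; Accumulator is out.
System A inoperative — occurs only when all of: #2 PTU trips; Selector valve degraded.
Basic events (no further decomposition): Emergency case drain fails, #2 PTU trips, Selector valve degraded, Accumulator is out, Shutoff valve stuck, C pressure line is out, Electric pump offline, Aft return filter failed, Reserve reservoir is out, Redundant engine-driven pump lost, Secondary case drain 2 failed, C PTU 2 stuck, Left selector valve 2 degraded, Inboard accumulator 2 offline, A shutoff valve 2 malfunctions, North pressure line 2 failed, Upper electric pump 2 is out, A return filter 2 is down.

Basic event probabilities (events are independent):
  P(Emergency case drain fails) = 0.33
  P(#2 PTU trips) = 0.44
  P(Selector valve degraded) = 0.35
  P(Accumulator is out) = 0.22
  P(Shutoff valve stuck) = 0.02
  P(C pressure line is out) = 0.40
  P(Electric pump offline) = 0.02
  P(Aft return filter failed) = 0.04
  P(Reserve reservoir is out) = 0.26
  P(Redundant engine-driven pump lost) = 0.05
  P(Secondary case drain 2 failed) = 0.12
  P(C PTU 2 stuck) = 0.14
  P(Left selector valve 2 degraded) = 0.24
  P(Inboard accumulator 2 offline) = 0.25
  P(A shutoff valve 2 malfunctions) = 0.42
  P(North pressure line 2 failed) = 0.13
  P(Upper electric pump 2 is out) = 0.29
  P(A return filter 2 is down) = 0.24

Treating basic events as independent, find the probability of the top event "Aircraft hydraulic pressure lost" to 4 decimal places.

P(System A inoperative) [AND] = 0.44 × 0.35 = 0.154000
P(Left circuit unavailable) [OR] = 1 − (1−0.33) × (1−0.154000) × (1−0.22) = 0.557880
P(Standby system fails) [OR] = 1 − (1−0.557880) × (1−0.02) × (1−0.40) = 0.740033
P(System B down) [AND] = 0.02 × 0.04 = 0.000800
P(Right circuit unavailable) [OR] = 1 − (1−0.000800) × (1−0.26) × (1−0.05) = 0.297562
P(PTU path fails) [AND] = 0.297562 × 0.12 = 0.035707
P(System A 2 down) [AND] = 0.14 × 0.24 × 0.25 = 0.008400
P(Left circuit 2 down) [OR] = 1 − (1−0.42) × (1−0.13) × (1−0.29) × (1−0.24) = 0.727718
P(Aircraft hydraulic pressure lost) [OR] = 1 − (1−0.740033) × (1−0.035707) × (1−0.008400) × (1−0.727718) = 0.932317
Rounded to 4 decimal places: P(Aircraft hydraulic pressure lost) ≈ 0.9323.

0.9323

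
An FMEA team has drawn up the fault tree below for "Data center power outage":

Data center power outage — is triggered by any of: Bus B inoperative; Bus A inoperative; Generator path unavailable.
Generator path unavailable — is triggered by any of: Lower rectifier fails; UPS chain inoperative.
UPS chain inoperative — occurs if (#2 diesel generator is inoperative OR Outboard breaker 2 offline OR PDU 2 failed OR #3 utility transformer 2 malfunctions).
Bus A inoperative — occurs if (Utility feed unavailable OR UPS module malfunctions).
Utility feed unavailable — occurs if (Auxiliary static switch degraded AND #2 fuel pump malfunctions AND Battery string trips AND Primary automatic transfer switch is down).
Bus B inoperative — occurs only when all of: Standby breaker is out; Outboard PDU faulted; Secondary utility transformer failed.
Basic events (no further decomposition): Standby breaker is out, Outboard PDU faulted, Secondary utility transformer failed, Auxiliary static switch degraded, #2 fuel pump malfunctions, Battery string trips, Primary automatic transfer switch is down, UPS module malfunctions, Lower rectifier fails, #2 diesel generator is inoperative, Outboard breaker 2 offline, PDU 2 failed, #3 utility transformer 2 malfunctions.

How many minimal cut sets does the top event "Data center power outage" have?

Bus B inoperative [AND]: one cut set from each child combined → 1 × 1 × 1 = 1 cut set(s).
Utility feed unavailable [AND]: one cut set from each child combined → 1 × 1 × 1 × 1 = 1 cut set(s).
Bus A inoperative [OR]: union of children's cut sets → 2 cut set(s).
UPS chain inoperative [OR]: union of children's cut sets → 4 cut set(s).
Generator path unavailable [OR]: union of children's cut sets → 5 cut set(s).
Data center power outage [OR]: union of children's cut sets → 8 cut set(s).
Minimal cut sets: {Outboard PDU faulted, Secondary utility transformer failed, Standby breaker is out}; {#2 fuel pump malfunctions, Auxiliary static switch degraded, Battery string trips, Primary automatic transfer switch is down}; {UPS module malfunctions}; {Lower rectifier fails}; {#2 diesel generator is inoperative}; {Outboard breaker 2 offline}; {PDU 2 failed}; {#3 utility transformer 2 malfunctions}.

8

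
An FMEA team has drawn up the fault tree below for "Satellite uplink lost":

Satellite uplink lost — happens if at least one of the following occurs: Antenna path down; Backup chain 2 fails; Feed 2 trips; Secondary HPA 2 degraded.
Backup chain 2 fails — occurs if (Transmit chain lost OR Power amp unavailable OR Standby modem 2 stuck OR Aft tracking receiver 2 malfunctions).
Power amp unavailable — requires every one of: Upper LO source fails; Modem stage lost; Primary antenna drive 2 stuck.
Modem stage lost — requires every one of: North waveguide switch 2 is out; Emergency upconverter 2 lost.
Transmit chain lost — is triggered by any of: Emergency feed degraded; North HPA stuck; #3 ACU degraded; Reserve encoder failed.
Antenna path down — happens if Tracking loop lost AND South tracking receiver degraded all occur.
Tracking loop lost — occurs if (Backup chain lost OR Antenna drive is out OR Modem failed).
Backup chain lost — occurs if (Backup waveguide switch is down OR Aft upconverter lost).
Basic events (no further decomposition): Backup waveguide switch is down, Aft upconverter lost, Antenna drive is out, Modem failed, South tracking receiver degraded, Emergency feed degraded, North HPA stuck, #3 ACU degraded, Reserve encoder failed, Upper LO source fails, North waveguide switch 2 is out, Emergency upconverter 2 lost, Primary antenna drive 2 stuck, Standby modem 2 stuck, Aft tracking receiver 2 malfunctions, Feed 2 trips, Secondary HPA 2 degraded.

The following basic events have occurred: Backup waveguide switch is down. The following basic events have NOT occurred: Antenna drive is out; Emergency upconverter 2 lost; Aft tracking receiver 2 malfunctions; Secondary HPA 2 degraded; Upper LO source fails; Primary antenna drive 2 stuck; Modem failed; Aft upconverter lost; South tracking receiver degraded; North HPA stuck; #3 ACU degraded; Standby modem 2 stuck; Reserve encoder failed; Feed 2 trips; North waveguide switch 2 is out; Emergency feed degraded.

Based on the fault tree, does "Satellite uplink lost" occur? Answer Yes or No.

Backup chain lost [OR]: Backup waveguide switch is down=occurs, Aft upconverter lost=not → at least one input occurs → occurs.
Tracking loop lost [OR]: Backup chain lost=occurs, Antenna drive is out=not, Modem failed=not → at least one input occurs → occurs.
Antenna path down [AND]: Tracking loop lost=occurs, South tracking receiver degraded=not → not all inputs occur → does not occur.
Transmit chain lost [OR]: Emergency feed degraded=not, North HPA stuck=not, #3 ACU degraded=not, Reserve encoder failed=not → no input occurs → does not occur.
Modem stage lost [AND]: North waveguide switch 2 is out=not, Emergency upconverter 2 lost=not → not all inputs occur → does not occur.
Power amp unavailable [AND]: Upper LO source fails=not, Modem stage lost=not, Primary antenna drive 2 stuck=not → not all inputs occur → does not occur.
Backup chain 2 fails [OR]: Transmit chain lost=not, Power amp unavailable=not, Standby modem 2 stuck=not, Aft tracking receiver 2 malfunctions=not → no input occurs → does not occur.
Satellite uplink lost [OR]: Antenna path down=not, Backup chain 2 fails=not, Feed 2 trips=not, Secondary HPA 2 degraded=not → no input occurs → does not occur.

No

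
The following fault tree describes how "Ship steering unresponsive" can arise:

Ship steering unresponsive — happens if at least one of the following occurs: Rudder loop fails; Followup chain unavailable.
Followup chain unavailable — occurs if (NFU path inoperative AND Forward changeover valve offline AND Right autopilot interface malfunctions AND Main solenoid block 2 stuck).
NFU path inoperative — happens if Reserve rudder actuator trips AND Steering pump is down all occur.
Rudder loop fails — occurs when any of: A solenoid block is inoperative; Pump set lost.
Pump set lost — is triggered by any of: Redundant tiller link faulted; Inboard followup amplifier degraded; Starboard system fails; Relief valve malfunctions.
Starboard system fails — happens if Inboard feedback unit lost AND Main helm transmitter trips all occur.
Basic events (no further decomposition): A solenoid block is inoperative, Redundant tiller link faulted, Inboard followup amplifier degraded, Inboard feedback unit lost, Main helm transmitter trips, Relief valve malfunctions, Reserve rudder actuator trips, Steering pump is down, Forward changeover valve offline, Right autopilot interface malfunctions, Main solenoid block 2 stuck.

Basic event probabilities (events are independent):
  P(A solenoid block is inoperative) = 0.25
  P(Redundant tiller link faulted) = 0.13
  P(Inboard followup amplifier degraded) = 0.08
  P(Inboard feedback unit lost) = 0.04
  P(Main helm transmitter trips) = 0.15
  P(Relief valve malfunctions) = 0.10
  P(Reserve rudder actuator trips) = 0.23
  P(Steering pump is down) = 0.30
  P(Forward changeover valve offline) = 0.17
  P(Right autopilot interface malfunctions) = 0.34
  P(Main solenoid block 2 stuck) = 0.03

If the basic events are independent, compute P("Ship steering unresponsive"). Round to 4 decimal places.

0.4630

P(Starboard system fails) [AND] = 0.04 × 0.15 = 0.006000
P(Pump set lost) [OR] = 1 − (1−0.13) × (1−0.08) × (1−0.006000) × (1−0.10) = 0.283962
P(Rudder loop fails) [OR] = 1 − (1−0.25) × (1−0.283962) = 0.462972
P(NFU path inoperative) [AND] = 0.23 × 0.30 = 0.069000
P(Followup chain unavailable) [AND] = 0.069000 × 0.17 × 0.34 × 0.03 = 0.000120
P(Ship steering unresponsive) [OR] = 1 − (1−0.462972) × (1−0.000120) = 0.463036
Rounded to 4 decimal places: P(Ship steering unresponsive) ≈ 0.4630.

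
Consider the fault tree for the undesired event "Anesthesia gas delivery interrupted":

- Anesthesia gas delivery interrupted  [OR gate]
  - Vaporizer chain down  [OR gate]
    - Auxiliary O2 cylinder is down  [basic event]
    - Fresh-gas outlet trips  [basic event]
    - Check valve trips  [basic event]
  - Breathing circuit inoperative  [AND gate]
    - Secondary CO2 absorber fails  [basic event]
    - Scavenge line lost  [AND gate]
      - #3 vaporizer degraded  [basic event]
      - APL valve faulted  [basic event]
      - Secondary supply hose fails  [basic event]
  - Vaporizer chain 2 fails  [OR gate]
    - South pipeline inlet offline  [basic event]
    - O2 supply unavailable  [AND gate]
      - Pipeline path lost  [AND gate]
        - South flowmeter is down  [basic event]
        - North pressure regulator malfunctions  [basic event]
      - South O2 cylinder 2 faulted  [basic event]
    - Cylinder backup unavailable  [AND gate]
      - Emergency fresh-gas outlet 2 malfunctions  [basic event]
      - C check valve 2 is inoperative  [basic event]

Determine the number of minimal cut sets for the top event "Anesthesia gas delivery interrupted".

7

Vaporizer chain down [OR]: union of children's cut sets → 3 cut set(s).
Scavenge line lost [AND]: one cut set from each child combined → 1 × 1 × 1 = 1 cut set(s).
Breathing circuit inoperative [AND]: one cut set from each child combined → 1 × 1 = 1 cut set(s).
Pipeline path lost [AND]: one cut set from each child combined → 1 × 1 = 1 cut set(s).
O2 supply unavailable [AND]: one cut set from each child combined → 1 × 1 = 1 cut set(s).
Cylinder backup unavailable [AND]: one cut set from each child combined → 1 × 1 = 1 cut set(s).
Vaporizer chain 2 fails [OR]: union of children's cut sets → 3 cut set(s).
Anesthesia gas delivery interrupted [OR]: union of children's cut sets → 7 cut set(s).
Minimal cut sets: {Auxiliary O2 cylinder is down}; {Fresh-gas outlet trips}; {Check valve trips}; {#3 vaporizer degraded, APL valve faulted, Secondary CO2 absorber fails, Secondary supply hose fails}; {South pipeline inlet offline}; {North pressure regulator malfunctions, South O2 cylinder 2 faulted, South flowmeter is down}; {C check valve 2 is inoperative, Emergency fresh-gas outlet 2 malfunctions}.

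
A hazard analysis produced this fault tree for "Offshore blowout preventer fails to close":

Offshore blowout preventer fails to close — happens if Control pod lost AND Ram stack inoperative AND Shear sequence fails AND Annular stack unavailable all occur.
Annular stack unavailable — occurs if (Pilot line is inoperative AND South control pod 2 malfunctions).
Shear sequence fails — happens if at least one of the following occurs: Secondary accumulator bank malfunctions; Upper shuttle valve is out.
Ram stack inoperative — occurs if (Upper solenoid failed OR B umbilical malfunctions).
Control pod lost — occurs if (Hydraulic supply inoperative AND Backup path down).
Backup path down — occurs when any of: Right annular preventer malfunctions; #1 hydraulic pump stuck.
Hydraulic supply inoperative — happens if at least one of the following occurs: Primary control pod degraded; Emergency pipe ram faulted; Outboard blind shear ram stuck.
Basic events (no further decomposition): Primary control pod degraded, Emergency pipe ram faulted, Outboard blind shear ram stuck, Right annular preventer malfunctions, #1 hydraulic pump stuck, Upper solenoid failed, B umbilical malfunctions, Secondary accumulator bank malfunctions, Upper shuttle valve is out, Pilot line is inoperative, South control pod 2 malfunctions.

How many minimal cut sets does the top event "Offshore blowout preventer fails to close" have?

Hydraulic supply inoperative [OR]: union of children's cut sets → 3 cut set(s).
Backup path down [OR]: union of children's cut sets → 2 cut set(s).
Control pod lost [AND]: one cut set from each child combined → 3 × 2 = 6 cut set(s).
Ram stack inoperative [OR]: union of children's cut sets → 2 cut set(s).
Shear sequence fails [OR]: union of children's cut sets → 2 cut set(s).
Annular stack unavailable [AND]: one cut set from each child combined → 1 × 1 = 1 cut set(s).
Offshore blowout preventer fails to close [AND]: one cut set from each child combined → 6 × 2 × 2 × 1 = 24 cut set(s).

24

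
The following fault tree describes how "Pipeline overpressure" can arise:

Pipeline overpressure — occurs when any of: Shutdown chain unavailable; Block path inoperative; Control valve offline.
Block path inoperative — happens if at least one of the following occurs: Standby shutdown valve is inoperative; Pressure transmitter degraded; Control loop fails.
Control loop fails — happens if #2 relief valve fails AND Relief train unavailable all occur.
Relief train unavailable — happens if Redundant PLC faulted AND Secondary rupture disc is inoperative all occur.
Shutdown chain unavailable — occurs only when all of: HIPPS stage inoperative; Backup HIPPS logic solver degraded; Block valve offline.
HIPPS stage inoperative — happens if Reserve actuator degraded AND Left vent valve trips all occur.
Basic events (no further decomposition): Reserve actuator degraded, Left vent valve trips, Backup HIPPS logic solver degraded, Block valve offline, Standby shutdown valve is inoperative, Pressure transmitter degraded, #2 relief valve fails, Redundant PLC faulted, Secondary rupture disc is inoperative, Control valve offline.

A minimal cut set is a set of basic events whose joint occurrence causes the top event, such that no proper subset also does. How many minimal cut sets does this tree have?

5

HIPPS stage inoperative [AND]: one cut set from each child combined → 1 × 1 = 1 cut set(s).
Shutdown chain unavailable [AND]: one cut set from each child combined → 1 × 1 × 1 = 1 cut set(s).
Relief train unavailable [AND]: one cut set from each child combined → 1 × 1 = 1 cut set(s).
Control loop fails [AND]: one cut set from each child combined → 1 × 1 = 1 cut set(s).
Block path inoperative [OR]: union of children's cut sets → 3 cut set(s).
Pipeline overpressure [OR]: union of children's cut sets → 5 cut set(s).
Minimal cut sets: {Backup HIPPS logic solver degraded, Block valve offline, Left vent valve trips, Reserve actuator degraded}; {Standby shutdown valve is inoperative}; {Pressure transmitter degraded}; {#2 relief valve fails, Redundant PLC faulted, Secondary rupture disc is inoperative}; {Control valve offline}.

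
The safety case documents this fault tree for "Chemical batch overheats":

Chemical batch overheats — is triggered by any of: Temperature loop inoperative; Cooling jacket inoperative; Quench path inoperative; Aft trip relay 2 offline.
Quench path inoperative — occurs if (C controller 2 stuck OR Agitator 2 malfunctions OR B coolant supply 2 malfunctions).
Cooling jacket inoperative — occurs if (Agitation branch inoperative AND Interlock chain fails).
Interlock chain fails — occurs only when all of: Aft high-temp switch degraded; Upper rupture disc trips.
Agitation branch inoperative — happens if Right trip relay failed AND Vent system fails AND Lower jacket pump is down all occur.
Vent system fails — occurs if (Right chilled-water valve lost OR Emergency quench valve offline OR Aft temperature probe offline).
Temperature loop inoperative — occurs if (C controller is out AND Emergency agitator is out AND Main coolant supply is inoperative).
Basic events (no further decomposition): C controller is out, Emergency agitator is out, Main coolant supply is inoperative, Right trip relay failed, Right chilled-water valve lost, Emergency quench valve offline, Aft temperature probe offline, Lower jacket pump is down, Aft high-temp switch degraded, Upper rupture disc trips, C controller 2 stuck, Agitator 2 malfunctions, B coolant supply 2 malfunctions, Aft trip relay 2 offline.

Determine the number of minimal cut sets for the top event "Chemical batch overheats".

8

Temperature loop inoperative [AND]: one cut set from each child combined → 1 × 1 × 1 = 1 cut set(s).
Vent system fails [OR]: union of children's cut sets → 3 cut set(s).
Agitation branch inoperative [AND]: one cut set from each child combined → 1 × 3 × 1 = 3 cut set(s).
Interlock chain fails [AND]: one cut set from each child combined → 1 × 1 = 1 cut set(s).
Cooling jacket inoperative [AND]: one cut set from each child combined → 3 × 1 = 3 cut set(s).
Quench path inoperative [OR]: union of children's cut sets → 3 cut set(s).
Chemical batch overheats [OR]: union of children's cut sets → 8 cut set(s).
Minimal cut sets: {C controller is out, Emergency agitator is out, Main coolant supply is inoperative}; {Aft high-temp switch degraded, Lower jacket pump is down, Right chilled-water valve lost, Right trip relay failed, Upper rupture disc trips}; {Aft high-temp switch degraded, Emergency quench valve offline, Lower jacket pump is down, Right trip relay failed, Upper rupture disc trips}; {Aft high-temp switch degraded, Aft temperature probe offline, Lower jacket pump is down, Right trip relay failed, Upper rupture disc trips}; {C controller 2 stuck}; {Agitator 2 malfunctions}; {B coolant supply 2 malfunctions}; {Aft trip relay 2 offline}.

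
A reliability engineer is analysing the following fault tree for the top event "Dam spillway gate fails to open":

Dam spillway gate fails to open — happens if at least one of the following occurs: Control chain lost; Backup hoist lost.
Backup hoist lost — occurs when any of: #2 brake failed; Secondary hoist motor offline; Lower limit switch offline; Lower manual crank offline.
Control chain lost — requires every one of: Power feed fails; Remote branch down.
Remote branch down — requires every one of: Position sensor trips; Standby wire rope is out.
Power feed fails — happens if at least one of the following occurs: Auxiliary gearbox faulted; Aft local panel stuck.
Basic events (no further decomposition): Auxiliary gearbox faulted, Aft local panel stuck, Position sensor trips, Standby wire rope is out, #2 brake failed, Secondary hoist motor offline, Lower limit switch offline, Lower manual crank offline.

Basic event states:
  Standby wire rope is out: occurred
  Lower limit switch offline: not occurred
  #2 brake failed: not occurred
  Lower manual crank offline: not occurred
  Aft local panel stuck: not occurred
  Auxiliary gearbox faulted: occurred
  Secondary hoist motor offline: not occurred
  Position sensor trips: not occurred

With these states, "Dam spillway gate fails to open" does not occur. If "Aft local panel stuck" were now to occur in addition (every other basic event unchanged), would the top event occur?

Counterfactual: set "Aft local panel stuck" to occurred.
Power feed fails [OR]: Auxiliary gearbox faulted=occurs, Aft local panel stuck=occurs → at least one input occurs → occurs.
Remote branch down [AND]: Position sensor trips=not, Standby wire rope is out=occurs → not all inputs occur → does not occur.
Control chain lost [AND]: Power feed fails=occurs, Remote branch down=not → not all inputs occur → does not occur.
Backup hoist lost [OR]: #2 brake failed=not, Secondary hoist motor offline=not, Lower limit switch offline=not, Lower manual crank offline=not → no input occurs → does not occur.
Dam spillway gate fails to open [OR]: Control chain lost=not, Backup hoist lost=not → no input occurs → does not occur.

No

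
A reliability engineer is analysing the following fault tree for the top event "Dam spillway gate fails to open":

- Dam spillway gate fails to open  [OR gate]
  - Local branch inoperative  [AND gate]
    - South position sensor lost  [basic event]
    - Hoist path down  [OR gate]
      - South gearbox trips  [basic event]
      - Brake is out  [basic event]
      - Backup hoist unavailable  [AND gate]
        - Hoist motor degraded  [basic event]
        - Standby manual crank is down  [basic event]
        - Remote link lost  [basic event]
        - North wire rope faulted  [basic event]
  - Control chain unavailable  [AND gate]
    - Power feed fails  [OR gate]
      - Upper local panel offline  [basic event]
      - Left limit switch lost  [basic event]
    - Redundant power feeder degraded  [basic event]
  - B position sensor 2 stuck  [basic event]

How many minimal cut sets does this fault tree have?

6

Backup hoist unavailable [AND]: one cut set from each child combined → 1 × 1 × 1 × 1 = 1 cut set(s).
Hoist path down [OR]: union of children's cut sets → 3 cut set(s).
Local branch inoperative [AND]: one cut set from each child combined → 1 × 3 = 3 cut set(s).
Power feed fails [OR]: union of children's cut sets → 2 cut set(s).
Control chain unavailable [AND]: one cut set from each child combined → 2 × 1 = 2 cut set(s).
Dam spillway gate fails to open [OR]: union of children's cut sets → 6 cut set(s).
Minimal cut sets: {South gearbox trips, South position sensor lost}; {Brake is out, South position sensor lost}; {Hoist motor degraded, North wire rope faulted, Remote link lost, South position sensor lost, Standby manual crank is down}; {Redundant power feeder degraded, Upper local panel offline}; {Left limit switch lost, Redundant power feeder degraded}; {B position sensor 2 stuck}.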